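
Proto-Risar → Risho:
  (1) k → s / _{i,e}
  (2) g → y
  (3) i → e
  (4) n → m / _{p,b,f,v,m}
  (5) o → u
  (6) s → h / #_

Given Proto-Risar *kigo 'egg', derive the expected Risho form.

heyu

Risho: *kigo > sigo > siyo > seyo > seyu > heyu  (by palatalisation, unconditioned shift, vowel merger, vowel merger, debuccalisation)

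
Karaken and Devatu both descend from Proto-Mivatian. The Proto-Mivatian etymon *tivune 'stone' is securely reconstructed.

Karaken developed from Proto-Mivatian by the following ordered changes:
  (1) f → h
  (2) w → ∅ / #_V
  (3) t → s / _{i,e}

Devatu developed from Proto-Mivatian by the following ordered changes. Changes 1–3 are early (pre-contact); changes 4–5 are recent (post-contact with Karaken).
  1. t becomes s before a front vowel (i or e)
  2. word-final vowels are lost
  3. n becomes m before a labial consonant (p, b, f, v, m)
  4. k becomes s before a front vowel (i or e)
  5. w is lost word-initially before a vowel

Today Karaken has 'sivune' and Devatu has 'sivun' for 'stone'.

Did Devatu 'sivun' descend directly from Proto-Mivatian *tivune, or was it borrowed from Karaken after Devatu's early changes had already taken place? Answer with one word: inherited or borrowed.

inherited

If inherited, *tivune would pass through all of Devatu's changes:
Devatu: *tivune
  tivune → sivune   [palatalisation]
  sivune → sivun   [apocope]
  sivun (rule 3 does not apply)
  sivun (rule 4 does not apply)
  sivun (rule 5 does not apply)
  giving Devatu sivun.
If borrowed from Karaken 'sivune' after the early changes, it would undergo only the recent ones:
  rule 4 (palatalisation): no change (sivune)
  rule 5 (glide loss): no change (sivune)
  ⇒ as a loan: sivune
Devatu 'sivun' matches the inherited outcome exactly, so it is an inherited cognate, not a loan.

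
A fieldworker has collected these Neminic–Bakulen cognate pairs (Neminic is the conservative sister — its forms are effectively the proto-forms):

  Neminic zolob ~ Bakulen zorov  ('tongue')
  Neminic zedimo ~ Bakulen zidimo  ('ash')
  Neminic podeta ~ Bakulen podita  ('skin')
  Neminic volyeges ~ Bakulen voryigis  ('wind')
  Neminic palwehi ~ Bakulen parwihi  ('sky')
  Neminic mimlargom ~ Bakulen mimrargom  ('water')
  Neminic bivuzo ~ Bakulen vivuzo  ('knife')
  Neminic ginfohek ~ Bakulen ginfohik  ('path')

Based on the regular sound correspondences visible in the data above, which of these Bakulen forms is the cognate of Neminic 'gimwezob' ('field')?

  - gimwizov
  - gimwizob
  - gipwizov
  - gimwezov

gimwizov

zedimo ~ zidimo, podeta ~ podita — Neminic e corresponds to Bakulen i after a consonant, before a consonant other than r, m, n, p, b, f, v.
zolob ~ zorov — Neminic b corresponds to Bakulen v word-finally.
Applying these to Neminic 'gimwezob':
  gimwezob → gimwizob   (e→i after a consonant, before a consonant other than r, m, n, p, b, f, v)
  gimwizob → gimwizov   (b→v word-finally)
So the Bakulen cognate is 'gimwizov'.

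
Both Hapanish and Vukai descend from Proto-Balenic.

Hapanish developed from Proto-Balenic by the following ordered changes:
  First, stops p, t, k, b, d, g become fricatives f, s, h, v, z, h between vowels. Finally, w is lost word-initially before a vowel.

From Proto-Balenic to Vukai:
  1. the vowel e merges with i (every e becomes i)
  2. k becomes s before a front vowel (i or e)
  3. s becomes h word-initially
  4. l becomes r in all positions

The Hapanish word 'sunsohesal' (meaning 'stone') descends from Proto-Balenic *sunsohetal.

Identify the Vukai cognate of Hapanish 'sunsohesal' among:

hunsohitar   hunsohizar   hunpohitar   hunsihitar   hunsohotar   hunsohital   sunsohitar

Vukai: *sunsohetal
  sunsohetal → sunsohital   [vowel merger]
  sunsohital (rule 2 does not apply)
  sunsohital → hunsohital   [debuccalisation]
  hunsohital → hunsohitar   [unconditioned shift]
  giving Vukai hunsohitar.

hunsohitar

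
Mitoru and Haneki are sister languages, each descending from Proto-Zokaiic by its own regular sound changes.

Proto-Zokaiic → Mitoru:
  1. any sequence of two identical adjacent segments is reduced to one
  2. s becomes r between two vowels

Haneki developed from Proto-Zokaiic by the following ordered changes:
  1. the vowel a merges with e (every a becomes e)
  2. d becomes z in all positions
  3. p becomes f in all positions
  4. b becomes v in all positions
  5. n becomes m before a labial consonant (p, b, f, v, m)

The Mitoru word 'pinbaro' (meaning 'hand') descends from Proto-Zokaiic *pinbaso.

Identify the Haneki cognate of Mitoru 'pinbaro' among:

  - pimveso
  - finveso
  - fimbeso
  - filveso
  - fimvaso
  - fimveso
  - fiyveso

fimveso

Haneki: *pinbaso > pinbeso > finbeso > finveso > fimveso  (by vowel merger, unconditioned shift, unconditioned shift, nasal place assimilation)
Among the options, 'fimveso' alone shows every Haneki change applied in order.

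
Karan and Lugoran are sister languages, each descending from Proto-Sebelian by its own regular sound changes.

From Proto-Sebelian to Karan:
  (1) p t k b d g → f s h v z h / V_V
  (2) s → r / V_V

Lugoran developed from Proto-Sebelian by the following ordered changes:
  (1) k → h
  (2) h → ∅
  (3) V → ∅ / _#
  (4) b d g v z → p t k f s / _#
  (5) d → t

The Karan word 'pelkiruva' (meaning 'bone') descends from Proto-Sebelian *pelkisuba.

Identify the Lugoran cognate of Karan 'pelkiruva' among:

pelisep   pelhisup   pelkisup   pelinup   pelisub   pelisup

pelisup

Lugoran: *pelkisuba > pelhisuba > pelisuba > pelisub > pelisup  (by unconditioned shift, h-loss, apocope, final devoicing)
The other candidates each miss or misapply at least one Lugoran change.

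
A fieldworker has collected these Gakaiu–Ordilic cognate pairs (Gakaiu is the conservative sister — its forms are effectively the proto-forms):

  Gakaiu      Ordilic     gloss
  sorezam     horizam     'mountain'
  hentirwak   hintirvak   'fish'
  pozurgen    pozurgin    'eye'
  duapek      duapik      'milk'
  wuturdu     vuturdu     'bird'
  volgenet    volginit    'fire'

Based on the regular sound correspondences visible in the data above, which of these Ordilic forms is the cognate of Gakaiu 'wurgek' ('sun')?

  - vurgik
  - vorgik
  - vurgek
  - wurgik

vurgik

wuturdu ~ vuturdu — Gakaiu w corresponds to Ordilic v word-initially before a back vowel.
sorezam ~ horizam, duapek ~ duapik — Gakaiu e corresponds to Ordilic i after a consonant, before a consonant other than r, m, n, p, b, f, v.
Applying these to Gakaiu 'wurgek':
  wurgek → vurgek   (w→v word-initially before a back vowel)
  vurgek → vurgik   (e→i after a consonant, before a consonant other than r, m, n, p, b, f, v)
So the Ordilic cognate is 'vurgik'.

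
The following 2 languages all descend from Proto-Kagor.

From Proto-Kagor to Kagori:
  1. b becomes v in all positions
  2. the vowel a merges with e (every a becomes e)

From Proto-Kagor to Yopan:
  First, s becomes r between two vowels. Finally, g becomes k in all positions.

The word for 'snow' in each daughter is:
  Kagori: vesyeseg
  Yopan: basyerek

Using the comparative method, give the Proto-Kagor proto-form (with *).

*basyeseg

Position 8: Kagori has g, Yopan has k. Kagori preserves g here (none of its changes turn any other segment into g), so the proto-segment is *g.
Position 2: Kagori has e, Yopan has a. Yopan preserves a here (none of its changes turn any other segment into a), so the proto-segment is *a.
This points to *basyeseg. Verify forward in each daughter:
Kagori: *basyeseg
  basyeseg → vasyeseg   [unconditioned shift]
  vasyeseg → vesyeseg   [vowel merger]
  giving Kagori vesyeseg.
Yopan: start from *basyeseg.
  rule 1 (rhotacism): basyeseg → basyereg
  rule 2 (unconditioned shift): basyereg → basyerek
  ⇒ Yopan basyerek
*basyeseg is the unique common source.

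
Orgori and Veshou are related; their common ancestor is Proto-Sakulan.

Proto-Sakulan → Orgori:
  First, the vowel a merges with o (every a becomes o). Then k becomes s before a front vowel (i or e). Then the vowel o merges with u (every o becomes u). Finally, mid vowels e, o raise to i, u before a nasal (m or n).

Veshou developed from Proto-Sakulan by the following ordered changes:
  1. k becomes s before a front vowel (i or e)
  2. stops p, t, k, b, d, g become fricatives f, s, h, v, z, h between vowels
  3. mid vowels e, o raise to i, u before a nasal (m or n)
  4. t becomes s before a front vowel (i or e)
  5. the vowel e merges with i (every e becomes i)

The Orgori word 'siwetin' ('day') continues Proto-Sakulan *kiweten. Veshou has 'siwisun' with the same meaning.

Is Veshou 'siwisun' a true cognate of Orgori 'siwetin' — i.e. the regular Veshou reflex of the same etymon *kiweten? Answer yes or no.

Derive the expected Veshou reflex of *kiweten:
Veshou: *kiweten > siweten > siwesen > siwesin > siwisin  (by palatalisation, intervocalic lenition, pre-nasal raising, vowel merger)
The regular Veshou reflex would be 'siwisin', but the attested form is 'siwisun'. The correspondence is irregular, so they are not cognates (the Veshou form has a different source).

no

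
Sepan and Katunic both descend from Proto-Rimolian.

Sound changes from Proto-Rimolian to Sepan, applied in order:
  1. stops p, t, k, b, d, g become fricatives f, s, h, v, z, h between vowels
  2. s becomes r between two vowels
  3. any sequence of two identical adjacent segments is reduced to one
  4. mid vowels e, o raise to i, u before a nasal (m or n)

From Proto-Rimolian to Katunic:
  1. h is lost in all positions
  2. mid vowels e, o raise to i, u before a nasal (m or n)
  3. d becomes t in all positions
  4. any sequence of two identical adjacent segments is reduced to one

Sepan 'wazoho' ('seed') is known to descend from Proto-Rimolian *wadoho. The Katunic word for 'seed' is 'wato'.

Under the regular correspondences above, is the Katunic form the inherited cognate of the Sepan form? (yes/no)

Derive the expected Katunic reflex of *wadoho:
Katunic: start from *wadoho.
  rule 1 (h-loss): wadoho → wadoo
  rule 2: no change — wadoo
  rule 3 (unconditioned shift): wadoo → watoo
  rule 4 (degemination): watoo → wato
  ⇒ Katunic wato
Katunic 'wato' matches the regular reflex exactly, so the pair is cognate.

yes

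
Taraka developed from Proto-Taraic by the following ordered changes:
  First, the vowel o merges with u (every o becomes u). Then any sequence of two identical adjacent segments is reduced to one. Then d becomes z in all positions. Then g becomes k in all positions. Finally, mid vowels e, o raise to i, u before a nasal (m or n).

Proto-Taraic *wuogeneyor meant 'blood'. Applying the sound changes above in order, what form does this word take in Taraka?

Taraka: *wuogeneyor
  wuogeneyor → wuugeneyur   [vowel merger]
  wuugeneyur → wugeneyur   [degemination]
  wugeneyur (rule 3 does not apply)
  wugeneyur → wukeneyur   [unconditioned shift]
  wukeneyur → wukineyur   [pre-nasal raising]
  giving Taraka wukineyur.

wukineyur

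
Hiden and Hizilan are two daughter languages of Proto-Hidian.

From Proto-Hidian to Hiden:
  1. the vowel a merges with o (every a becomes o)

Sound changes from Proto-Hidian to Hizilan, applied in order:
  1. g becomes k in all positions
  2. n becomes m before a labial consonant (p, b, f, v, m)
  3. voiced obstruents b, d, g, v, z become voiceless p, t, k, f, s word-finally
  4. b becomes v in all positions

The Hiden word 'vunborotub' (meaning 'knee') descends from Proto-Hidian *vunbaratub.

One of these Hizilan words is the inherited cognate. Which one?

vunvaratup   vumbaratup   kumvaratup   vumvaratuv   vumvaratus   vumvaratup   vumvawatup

vumvaratup

Hizilan: *vunbaratub > vumbaratub > vumbaratup > vumvaratup  (by nasal place assimilation, final devoicing, unconditioned shift)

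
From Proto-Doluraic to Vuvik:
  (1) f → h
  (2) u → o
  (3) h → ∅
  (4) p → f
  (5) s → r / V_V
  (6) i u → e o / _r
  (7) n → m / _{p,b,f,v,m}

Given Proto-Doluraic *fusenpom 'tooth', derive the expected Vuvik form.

Vuvik: start from *fusenpom.
  rule 1 (unconditioned shift): fusenpom → husenpom
  rule 2 (vowel merger): husenpom → hosenpom
  rule 3 (h-loss): hosenpom → osenpom
  rule 4 (unconditioned shift): osenpom → osenfom
  rule 5 (rhotacism): osenfom → orenfom
  rule 6: no change — orenfom
  rule 7 (nasal place assimilation): orenfom → oremfom
  ⇒ Vuvik oremfom

oremfom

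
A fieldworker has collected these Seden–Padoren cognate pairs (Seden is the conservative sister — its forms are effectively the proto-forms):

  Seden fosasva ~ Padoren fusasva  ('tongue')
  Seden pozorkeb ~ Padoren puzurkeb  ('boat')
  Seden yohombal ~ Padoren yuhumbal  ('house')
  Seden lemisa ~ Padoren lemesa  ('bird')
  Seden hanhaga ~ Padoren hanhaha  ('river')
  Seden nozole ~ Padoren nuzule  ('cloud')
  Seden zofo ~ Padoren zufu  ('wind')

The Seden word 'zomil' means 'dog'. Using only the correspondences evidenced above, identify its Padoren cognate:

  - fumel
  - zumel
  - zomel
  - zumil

yohombal ~ yuhumbal — Seden o corresponds to Padoren u after a consonant, before a nasal.
lemisa ~ lemesa — Seden i corresponds to Padoren e after a consonant, before a consonant other than r, m, n, p, b, f, v.
Applying these to Seden 'zomil':
  zomil → zumil   (o→u after a consonant, before a nasal)
  zumil → zumel   (i→e after a consonant, before a consonant other than r, m, n, p, b, f, v)
So the Padoren cognate is 'zumel'.

zumel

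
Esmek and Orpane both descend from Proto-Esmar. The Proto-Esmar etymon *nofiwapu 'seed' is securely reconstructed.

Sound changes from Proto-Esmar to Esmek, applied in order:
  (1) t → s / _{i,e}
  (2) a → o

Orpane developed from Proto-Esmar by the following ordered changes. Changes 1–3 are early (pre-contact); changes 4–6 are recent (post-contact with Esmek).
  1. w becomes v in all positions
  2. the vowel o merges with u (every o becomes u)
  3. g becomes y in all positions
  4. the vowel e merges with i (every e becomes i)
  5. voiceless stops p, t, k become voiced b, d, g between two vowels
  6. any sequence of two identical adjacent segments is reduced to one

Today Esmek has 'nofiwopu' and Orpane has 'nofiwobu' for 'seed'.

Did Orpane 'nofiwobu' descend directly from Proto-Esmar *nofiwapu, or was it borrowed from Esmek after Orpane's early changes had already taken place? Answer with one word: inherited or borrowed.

borrowed

If inherited, *nofiwapu would pass through all of Orpane's changes:
Orpane: *nofiwapu
  nofiwapu → nofivapu   [unconditioned shift]
  nofivapu → nufivapu   [vowel merger]
  nufivapu (rule 3 does not apply)
  nufivapu (rule 4 does not apply)
  nufivapu → nufivabu   [intervocalic voicing]
  nufivabu (rule 6 does not apply)
  giving Orpane nufivabu.
If borrowed from Esmek 'nofiwopu' after the early changes, it would undergo only the recent ones:
  rule 4 (vowel merger): no change (nofiwopu)
  rule 5 (intervocalic voicing): nofiwopu → nofiwobu
  rule 6 (degemination): no change (nofiwobu)
  ⇒ as a loan: nofiwobu
Orpane 'nofiwobu' matches the loan outcome 'nofiwobu', not the inherited 'nufivabu' — it skipped the early Orpane changes, so it was borrowed from Esmek.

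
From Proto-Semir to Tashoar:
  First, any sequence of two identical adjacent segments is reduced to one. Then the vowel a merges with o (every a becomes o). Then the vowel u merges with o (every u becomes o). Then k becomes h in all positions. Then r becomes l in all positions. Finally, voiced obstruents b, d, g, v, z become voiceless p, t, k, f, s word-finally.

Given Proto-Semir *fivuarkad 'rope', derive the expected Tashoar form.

fivoolhot

Tashoar: *fivuarkad
  fivuarkad (rule 1 does not apply)
  fivuarkad → fivuorkod   [vowel merger]
  fivuorkod → fivoorkod   [vowel merger]
  fivoorkod → fivoorhod   [unconditioned shift]
  fivoorhod → fivoolhod   [unconditioned shift]
  fivoolhod → fivoolhot   [final devoicing]
  giving Tashoar fivoolhot.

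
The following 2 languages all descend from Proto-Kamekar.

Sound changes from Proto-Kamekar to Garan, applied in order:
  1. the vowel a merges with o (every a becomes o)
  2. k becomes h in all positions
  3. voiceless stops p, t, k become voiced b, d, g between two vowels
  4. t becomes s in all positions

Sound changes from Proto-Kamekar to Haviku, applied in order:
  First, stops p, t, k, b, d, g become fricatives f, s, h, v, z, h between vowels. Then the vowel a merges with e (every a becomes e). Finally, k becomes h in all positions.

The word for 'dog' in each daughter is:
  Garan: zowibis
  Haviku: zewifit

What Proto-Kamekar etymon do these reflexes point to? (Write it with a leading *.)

*zawipit

Position 2: Garan has o, Haviku has e. Taking the neighbouring segments as reconstructed: Garan o could go back to *a or *o; Haviku e could go back to *a or *e — the one source consistent with every daughter is *a.
Position 7: Garan has s, Haviku has t. Haviku preserves t here (none of its changes turn any other segment into t), so the proto-segment is *t.
Position 5: Garan has b, Haviku has f. Taking the neighbouring segments as reconstructed: Garan b could go back to *p or *b; Haviku f could go back to *p or *f — the one source consistent with every daughter is *p.
Continuing position by position gives *zawipit; check it forward:
Garan: *zawipit
  zawipit → zowipit   [vowel merger]
  zowipit (rule 2 does not apply)
  zowipit → zowibit   [intervocalic voicing]
  zowibit → zowibis   [unconditioned shift]
  giving Garan zowibis.
Haviku: *zawipit > zawifit > zewifit  (by intervocalic lenition, vowel merger)
Only *zawipit yields all of Garan zowibis, Haviku zewifit.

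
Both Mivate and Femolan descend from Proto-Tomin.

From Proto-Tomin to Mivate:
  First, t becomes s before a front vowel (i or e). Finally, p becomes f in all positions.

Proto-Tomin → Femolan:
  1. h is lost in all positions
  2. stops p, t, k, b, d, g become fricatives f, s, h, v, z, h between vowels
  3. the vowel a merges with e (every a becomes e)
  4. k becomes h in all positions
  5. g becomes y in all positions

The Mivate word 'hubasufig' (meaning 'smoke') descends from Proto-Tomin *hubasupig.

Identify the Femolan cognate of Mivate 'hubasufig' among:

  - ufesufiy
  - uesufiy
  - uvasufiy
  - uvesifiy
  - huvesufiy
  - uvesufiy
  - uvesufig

uvesufiy

Femolan: *hubasupig > ubasupig > uvasufig > uvesufig > uvesufiy  (by h-loss, intervocalic lenition, vowel merger, unconditioned shift)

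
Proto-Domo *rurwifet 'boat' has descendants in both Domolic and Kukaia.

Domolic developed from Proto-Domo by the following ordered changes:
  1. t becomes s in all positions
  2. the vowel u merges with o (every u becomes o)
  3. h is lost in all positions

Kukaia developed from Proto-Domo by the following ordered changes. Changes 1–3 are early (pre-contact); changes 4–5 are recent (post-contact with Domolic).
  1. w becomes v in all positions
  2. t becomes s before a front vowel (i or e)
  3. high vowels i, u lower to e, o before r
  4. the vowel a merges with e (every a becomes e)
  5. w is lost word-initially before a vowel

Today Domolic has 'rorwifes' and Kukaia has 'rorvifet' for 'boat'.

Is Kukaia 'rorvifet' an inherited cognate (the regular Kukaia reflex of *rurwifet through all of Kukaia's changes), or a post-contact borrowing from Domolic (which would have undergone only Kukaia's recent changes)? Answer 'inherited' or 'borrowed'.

inherited

If inherited, *rurwifet would pass through all of Kukaia's changes:
Kukaia: *rurwifet
  rurwifet → rurvifet   [unconditioned shift]
  rurvifet (rule 2 does not apply)
  rurvifet → rorvifet   [pre-rhotic lowering]
  rorvifet (rule 4 does not apply)
  rorvifet (rule 5 does not apply)
  giving Kukaia rorvifet.
If borrowed from Domolic 'rorwifes' after the early changes, it would undergo only the recent ones:
  rule 4 (vowel merger): no change (rorwifes)
  rule 5 (glide loss): no change (rorwifes)
  ⇒ as a loan: rorwifes
Kukaia 'rorvifet' matches the inherited outcome exactly, so it is an inherited cognate, not a loan.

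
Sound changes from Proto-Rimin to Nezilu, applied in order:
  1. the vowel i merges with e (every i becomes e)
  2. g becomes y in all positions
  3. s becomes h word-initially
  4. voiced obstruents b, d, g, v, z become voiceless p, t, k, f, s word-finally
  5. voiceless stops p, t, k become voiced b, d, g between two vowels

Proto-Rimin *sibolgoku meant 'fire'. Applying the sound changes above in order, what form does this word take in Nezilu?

Nezilu: *sibolgoku > sebolgoku > sebolyoku > hebolyoku > hebolyogu  (by vowel merger, unconditioned shift, debuccalisation, intervocalic voicing)

hebolyogu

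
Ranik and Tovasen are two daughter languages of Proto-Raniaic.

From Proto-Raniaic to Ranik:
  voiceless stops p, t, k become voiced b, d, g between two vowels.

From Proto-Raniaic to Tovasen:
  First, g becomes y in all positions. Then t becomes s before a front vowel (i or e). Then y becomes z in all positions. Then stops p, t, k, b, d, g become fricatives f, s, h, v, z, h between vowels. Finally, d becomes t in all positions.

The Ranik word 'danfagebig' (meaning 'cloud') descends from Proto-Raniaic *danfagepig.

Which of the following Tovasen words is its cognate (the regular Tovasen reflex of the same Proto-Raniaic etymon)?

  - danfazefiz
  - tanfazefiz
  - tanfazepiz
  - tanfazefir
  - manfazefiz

tanfazefiz

Tovasen: start from *danfagepig.
  rule 1 (unconditioned shift): danfagepig → danfayepiy
  rule 2: no change — danfayepiy
  rule 3 (unconditioned shift): danfayepiy → danfazepiz
  rule 4 (intervocalic lenition): danfazepiz → danfazefiz
  rule 5 (unconditioned shift): danfazefiz → tanfazefiz
  ⇒ Tovasen tanfazefiz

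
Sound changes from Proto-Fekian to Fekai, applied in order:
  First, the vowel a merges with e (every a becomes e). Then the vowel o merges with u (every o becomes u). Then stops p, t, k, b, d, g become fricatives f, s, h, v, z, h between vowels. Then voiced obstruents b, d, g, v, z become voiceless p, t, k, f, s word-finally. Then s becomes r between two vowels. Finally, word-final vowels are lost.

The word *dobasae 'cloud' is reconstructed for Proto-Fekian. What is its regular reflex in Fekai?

duvere

Fekai: start from *dobasae.
  rule 1 (vowel merger): dobasae → dobesee
  rule 2 (vowel merger): dobesee → dubesee
  rule 3 (intervocalic lenition): dubesee → duvesee
  rule 4: no change — duvesee
  rule 5 (rhotacism): duvesee → duveree
  rule 6 (apocope): duveree → duvere
  ⇒ Fekai duvere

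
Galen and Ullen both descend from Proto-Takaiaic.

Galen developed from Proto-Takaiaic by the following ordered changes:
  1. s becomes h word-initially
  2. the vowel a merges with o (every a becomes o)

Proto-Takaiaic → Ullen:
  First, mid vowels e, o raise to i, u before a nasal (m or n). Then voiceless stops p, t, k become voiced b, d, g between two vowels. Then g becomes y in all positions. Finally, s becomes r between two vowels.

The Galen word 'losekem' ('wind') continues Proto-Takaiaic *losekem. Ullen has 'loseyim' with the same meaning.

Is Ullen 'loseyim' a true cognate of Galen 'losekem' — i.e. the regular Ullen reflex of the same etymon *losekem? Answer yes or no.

Derive the expected Ullen reflex of *losekem:
Ullen: start from *losekem.
  rule 1 (pre-nasal raising): losekem → losekim
  rule 2 (intervocalic voicing): losekim → losegim
  rule 3 (unconditioned shift): losegim → loseyim
  rule 4 (rhotacism): loseyim → loreyim
  ⇒ Ullen loreyim
The regular Ullen reflex would be 'loreyim', but the attested form is 'loseyim'. The correspondence is irregular, so they are not cognates (the Ullen form has a different source).

no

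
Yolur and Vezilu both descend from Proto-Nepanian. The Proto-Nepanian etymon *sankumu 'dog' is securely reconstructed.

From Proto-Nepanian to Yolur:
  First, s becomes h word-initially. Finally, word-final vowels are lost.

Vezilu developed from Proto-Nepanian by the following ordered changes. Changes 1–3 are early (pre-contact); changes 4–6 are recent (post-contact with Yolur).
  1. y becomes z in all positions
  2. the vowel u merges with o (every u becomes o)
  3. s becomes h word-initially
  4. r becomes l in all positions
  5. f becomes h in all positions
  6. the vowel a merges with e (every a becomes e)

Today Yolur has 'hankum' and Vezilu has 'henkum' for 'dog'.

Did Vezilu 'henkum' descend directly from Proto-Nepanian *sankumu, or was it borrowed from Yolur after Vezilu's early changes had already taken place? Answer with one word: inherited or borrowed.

If inherited, *sankumu would pass through all of Vezilu's changes:
Vezilu: *sankumu > sankomo > hankomo > henkomo  (by vowel merger, debuccalisation, vowel merger)
If borrowed from Yolur 'hankum' after the early changes, it would undergo only the recent ones:
  rule 4 (unconditioned shift): no change (hankum)
  rule 5 (unconditioned shift): no change (hankum)
  rule 6 (vowel merger): hankum → henkum
  ⇒ as a loan: henkum
Vezilu 'henkum' matches the loan outcome 'henkum', not the inherited 'henkomo' — it skipped the early Vezilu changes, so it was borrowed from Yolur.

borrowed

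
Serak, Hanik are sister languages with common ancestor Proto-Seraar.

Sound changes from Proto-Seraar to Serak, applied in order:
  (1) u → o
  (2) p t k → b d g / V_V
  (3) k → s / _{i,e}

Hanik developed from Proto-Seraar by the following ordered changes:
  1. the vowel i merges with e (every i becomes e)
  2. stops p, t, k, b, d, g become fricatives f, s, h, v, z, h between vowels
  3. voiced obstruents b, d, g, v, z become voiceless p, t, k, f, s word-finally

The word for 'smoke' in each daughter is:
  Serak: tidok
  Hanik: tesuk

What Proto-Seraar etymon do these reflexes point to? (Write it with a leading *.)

*tituk

Position 4: Serak has o, Hanik has u. Hanik preserves u here (none of its changes turn any other segment into u), so the proto-segment is *u.
Position 2: Serak has i, Hanik has e. Serak preserves i here (none of its changes turn any other segment into i), so the proto-segment is *i.
Position 3: Serak has d, Hanik has s. Taking the neighbouring segments as reconstructed: Serak d could go back to *t or *d; Hanik s could go back to *t or *s — the one source consistent with every daughter is *t.
The remaining positions agree across the daughters. Check the candidate against every language:
Serak: *tituk
  tituk → titok   [vowel merger]
  titok → tidok   [intervocalic voicing]
  tidok (rule 3 does not apply)
  giving Serak tidok.
Hanik: *tituk
  tituk → tetuk   [vowel merger]
  tetuk → tesuk   [intervocalic lenition]
  tesuk (rule 3 does not apply)
  giving Hanik tesuk.
Only *tituk yields all of Serak tidok, Hanik tesuk.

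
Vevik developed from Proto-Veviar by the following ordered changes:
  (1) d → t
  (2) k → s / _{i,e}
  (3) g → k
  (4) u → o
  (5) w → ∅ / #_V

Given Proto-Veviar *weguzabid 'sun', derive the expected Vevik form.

Vevik: *weguzabid
  weguzabid → weguzabit   [unconditioned shift]
  weguzabit (rule 2 does not apply)
  weguzabit → wekuzabit   [unconditioned shift]
  wekuzabit → wekozabit   [vowel merger]
  wekozabit → ekozabit   [glide loss]
  giving Vevik ekozabit.

ekozabit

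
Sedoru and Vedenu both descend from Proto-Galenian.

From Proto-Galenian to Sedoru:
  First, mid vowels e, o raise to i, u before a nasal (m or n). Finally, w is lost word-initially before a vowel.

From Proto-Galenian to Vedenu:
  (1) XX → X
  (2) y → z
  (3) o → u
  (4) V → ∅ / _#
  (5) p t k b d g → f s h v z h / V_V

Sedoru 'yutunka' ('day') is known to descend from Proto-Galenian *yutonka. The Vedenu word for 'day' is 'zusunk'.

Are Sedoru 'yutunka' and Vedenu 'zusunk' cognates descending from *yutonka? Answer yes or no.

yes

Derive the expected Vedenu reflex of *yutonka:
Vedenu: *yutonka
  yutonka (rule 1 does not apply)
  yutonka → zutonka   [unconditioned shift]
  zutonka → zutunka   [vowel merger]
  zutunka → zutunk   [apocope]
  zutunk → zusunk   [intervocalic lenition]
  giving Vedenu zusunk.
Vedenu 'zusunk' matches the regular reflex exactly, so the pair is cognate.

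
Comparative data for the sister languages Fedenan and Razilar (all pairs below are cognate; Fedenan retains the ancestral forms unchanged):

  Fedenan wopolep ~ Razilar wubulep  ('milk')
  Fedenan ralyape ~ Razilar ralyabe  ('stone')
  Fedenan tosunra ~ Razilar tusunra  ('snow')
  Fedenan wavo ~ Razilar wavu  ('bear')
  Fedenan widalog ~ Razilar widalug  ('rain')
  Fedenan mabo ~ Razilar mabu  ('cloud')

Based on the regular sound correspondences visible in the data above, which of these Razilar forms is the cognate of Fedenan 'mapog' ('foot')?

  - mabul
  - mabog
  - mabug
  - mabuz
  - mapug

wopolep ~ wubulep — Fedenan p corresponds to Razilar b between vowels (before a back vowel).
wopolep ~ wubulep, tosunra ~ tusunra — Fedenan o corresponds to Razilar u after a consonant, before a consonant other than r, m, n, p, b, f, v.
Applying these to Fedenan 'mapog':
  mapog → mabog   (p→b between vowels (before a back vowel))
  mabog → mabug   (o→u after a consonant, before a consonant other than r, m, n, p, b, f, v)
So the Razilar cognate is 'mabug'.

mabug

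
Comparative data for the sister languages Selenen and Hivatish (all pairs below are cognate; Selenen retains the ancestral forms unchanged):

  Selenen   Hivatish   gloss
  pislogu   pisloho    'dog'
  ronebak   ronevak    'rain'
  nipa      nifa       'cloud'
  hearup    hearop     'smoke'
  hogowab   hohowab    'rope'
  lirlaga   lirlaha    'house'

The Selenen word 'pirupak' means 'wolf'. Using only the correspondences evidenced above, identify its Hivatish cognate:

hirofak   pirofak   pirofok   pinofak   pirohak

hearup ~ hearop — Selenen u corresponds to Hivatish o after a consonant, before a labial obstruent.
nipa ~ nifa — Selenen p corresponds to Hivatish f between vowels (before a back vowel).
Applying these to Selenen 'pirupak':
  pirupak → piropak   (u→o after a consonant, before a labial obstruent)
  piropak → pirofak   (p→f between vowels (before a back vowel))
So the Hivatish cognate is 'pirofak'.

pirofak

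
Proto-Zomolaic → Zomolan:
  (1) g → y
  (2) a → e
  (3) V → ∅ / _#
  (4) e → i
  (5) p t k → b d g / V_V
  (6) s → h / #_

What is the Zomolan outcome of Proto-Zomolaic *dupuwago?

dubuwiy

Zomolan: *dupuwago > dupuwayo > dupuweyo > dupuwey > dupuwiy > dubuwiy  (by unconditioned shift, vowel merger, apocope, vowel merger, intervocalic voicing)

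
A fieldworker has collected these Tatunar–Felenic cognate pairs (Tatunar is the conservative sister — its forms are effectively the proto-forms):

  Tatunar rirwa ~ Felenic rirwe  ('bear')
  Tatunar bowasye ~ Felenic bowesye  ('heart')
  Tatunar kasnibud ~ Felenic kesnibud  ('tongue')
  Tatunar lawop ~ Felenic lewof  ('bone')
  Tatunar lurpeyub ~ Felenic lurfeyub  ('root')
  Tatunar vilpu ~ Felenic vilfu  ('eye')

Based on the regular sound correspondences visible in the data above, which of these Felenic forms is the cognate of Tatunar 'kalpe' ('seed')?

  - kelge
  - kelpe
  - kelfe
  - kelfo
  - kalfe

bowasye ~ bowesye, kasnibud ~ kesnibud — Tatunar a corresponds to Felenic e after a consonant, before a consonant other than r, m, n, p, b, f, v.
lurpeyub ~ lurfeyub — Tatunar p corresponds to Felenic f after a consonant, before a front vowel.
Applying these to Tatunar 'kalpe':
  kalpe → kelpe   (a→e after a consonant, before a consonant other than r, m, n, p, b, f, v)
  kelpe → kelfe   (p→f after a consonant, before a front vowel)
So the Felenic cognate is 'kelfe'.

kelfe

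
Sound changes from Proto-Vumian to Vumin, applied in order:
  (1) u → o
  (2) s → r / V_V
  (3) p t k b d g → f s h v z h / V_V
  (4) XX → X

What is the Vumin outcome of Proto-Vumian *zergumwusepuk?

Vumin: *zergumwusepuk > zergomwosepok > zergomworepok > zergomworefok  (by vowel merger, rhotacism, intervocalic lenition)

zergomworefok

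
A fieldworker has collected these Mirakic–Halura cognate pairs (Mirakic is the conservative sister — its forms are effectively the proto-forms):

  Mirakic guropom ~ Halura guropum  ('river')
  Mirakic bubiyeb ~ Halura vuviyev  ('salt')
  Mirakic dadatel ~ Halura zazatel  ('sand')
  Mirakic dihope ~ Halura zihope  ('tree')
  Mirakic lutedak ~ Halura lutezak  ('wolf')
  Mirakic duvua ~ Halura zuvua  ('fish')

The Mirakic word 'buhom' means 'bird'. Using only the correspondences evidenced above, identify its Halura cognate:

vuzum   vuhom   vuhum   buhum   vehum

bubiyeb ~ vuviyev — Mirakic b corresponds to Halura v word-initially before a back vowel.
guropom ~ guropum — Mirakic o corresponds to Halura u after a consonant, before a nasal.
Applying these to Mirakic 'buhom':
  buhom → vuhom   (b→v word-initially before a back vowel)
  vuhom → vuhum   (o→u after a consonant, before a nasal)
So the Halura cognate is 'vuhum'.

vuhum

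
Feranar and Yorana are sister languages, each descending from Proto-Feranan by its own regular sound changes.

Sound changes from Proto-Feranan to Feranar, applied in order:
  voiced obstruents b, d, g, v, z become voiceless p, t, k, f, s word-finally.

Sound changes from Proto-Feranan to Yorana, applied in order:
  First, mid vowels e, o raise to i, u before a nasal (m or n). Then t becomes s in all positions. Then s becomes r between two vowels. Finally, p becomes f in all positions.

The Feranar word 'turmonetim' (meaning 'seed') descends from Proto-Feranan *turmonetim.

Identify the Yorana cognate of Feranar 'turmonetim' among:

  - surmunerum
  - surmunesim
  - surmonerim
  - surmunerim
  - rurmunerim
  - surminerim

surmunerim

Yorana: start from *turmonetim.
  rule 1 (pre-nasal raising): turmonetim → turmunetim
  rule 2 (unconditioned shift): turmunetim → surmunesim
  rule 3 (rhotacism): surmunesim → surmunerim
  rule 4: no change — surmunerim
  ⇒ Yorana surmunerim
Among the options, 'surmunerim' alone shows every Yorana change applied in order.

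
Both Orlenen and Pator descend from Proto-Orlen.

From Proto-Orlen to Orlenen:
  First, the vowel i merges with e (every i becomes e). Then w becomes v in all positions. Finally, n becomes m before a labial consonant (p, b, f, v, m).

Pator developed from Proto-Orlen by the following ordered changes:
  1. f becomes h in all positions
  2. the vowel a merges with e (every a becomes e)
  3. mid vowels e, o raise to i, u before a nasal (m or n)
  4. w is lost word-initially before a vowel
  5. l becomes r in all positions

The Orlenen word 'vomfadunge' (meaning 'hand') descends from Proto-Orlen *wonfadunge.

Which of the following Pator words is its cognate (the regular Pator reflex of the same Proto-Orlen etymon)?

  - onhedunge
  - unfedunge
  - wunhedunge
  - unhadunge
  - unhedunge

Pator: *wonfadunge
  wonfadunge → wonhadunge   [unconditioned shift]
  wonhadunge → wonhedunge   [vowel merger]
  wonhedunge → wunhedunge   [pre-nasal raising]
  wunhedunge → unhedunge   [glide loss]
  unhedunge (rule 5 does not apply)
  giving Pator unhedunge.
Only 'unhedunge' matches the regular Pator development of *wonfadunge.

unhedunge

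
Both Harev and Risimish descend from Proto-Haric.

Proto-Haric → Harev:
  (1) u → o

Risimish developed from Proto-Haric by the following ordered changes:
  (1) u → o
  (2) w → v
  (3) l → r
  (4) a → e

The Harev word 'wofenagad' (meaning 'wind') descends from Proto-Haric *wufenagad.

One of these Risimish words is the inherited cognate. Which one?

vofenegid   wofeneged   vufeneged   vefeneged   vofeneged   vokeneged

Risimish: *wufenagad > wofenagad > vofenagad > vofeneged  (by vowel merger, unconditioned shift, vowel merger)

vofeneged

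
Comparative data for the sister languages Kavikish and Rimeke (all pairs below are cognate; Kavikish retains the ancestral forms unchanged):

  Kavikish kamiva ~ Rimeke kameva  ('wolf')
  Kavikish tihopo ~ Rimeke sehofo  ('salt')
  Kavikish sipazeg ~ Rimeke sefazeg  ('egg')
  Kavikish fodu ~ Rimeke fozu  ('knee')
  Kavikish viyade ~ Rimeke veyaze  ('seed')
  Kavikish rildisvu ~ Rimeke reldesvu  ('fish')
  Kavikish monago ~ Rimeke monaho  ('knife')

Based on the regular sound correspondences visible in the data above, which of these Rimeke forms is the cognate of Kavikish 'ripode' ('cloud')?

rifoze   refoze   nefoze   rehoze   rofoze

refoze

sipazeg ~ sefazeg — Kavikish i corresponds to Rimeke e after a consonant, before a labial obstruent.
tihopo ~ sehofo — Kavikish p corresponds to Rimeke f between vowels (before a back vowel).
viyade ~ veyaze — Kavikish d corresponds to Rimeke z between vowels (before a front vowel).
Applying these to Kavikish 'ripode':
  ripode → repode   (i→e after a consonant, before a labial obstruent)
  repode → refode   (p→f between vowels (before a back vowel))
  refode → refoze   (d→z between vowels (before a front vowel))
So the Rimeke cognate is 'refoze'.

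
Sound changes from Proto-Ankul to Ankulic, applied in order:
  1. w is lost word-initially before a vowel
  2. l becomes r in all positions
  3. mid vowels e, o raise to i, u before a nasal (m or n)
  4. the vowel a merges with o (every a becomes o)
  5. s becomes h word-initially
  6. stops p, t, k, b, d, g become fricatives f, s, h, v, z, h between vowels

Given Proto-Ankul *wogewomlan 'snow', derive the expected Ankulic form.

Ankulic: *wogewomlan
  wogewomlan → ogewomlan   [glide loss]
  ogewomlan → ogewomran   [unconditioned shift]
  ogewomran → ogewumran   [pre-nasal raising]
  ogewumran → ogewumron   [vowel merger]
  ogewumron (rule 5 does not apply)
  ogewumron → ohewumron   [intervocalic lenition]
  giving Ankulic ohewumron.

ohewumron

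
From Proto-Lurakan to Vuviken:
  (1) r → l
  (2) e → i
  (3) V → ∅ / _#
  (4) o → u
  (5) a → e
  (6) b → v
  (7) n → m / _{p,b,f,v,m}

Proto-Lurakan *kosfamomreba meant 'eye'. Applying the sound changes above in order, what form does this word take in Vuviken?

Vuviken: start from *kosfamomreba.
  rule 1 (unconditioned shift): kosfamomreba → kosfamomleba
  rule 2 (vowel merger): kosfamomleba → kosfamomliba
  rule 3 (apocope): kosfamomliba → kosfamomlib
  rule 4 (vowel merger): kosfamomlib → kusfamumlib
  rule 5 (vowel merger): kusfamumlib → kusfemumlib
  rule 6 (unconditioned shift): kusfemumlib → kusfemumliv
  rule 7: no change — kusfemumliv
  ⇒ Vuviken kusfemumliv

kusfemumliv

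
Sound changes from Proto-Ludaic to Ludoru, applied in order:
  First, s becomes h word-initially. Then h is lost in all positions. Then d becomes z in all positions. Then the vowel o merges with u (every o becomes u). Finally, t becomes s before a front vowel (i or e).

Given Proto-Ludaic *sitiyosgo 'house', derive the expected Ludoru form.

Ludoru: start from *sitiyosgo.
  rule 1 (debuccalisation): sitiyosgo → hitiyosgo
  rule 2 (h-loss): hitiyosgo → itiyosgo
  rule 3: no change — itiyosgo
  rule 4 (vowel merger): itiyosgo → itiyusgu
  rule 5 (palatalisation): itiyusgu → isiyusgu
  ⇒ Ludoru isiyusgu

isiyusgu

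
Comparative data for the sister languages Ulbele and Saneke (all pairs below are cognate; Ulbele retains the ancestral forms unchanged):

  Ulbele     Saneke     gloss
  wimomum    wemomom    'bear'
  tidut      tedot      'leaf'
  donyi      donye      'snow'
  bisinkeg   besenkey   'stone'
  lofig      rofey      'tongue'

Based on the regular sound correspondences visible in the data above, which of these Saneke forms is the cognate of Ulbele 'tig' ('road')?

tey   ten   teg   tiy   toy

tey

tidut ~ tedot, bisinkeg ~ besenkey — Ulbele i corresponds to Saneke e after a consonant, before a consonant other than r, m, n, p, b, f, v.
bisinkeg ~ besenkey, lofig ~ rofey — Ulbele g corresponds to Saneke y word-finally.
Applying these to Ulbele 'tig':
  tig → teg   (i→e after a consonant, before a consonant other than r, m, n, p, b, f, v)
  teg → tey   (g→y word-finally)
So the Saneke cognate is 'tey'.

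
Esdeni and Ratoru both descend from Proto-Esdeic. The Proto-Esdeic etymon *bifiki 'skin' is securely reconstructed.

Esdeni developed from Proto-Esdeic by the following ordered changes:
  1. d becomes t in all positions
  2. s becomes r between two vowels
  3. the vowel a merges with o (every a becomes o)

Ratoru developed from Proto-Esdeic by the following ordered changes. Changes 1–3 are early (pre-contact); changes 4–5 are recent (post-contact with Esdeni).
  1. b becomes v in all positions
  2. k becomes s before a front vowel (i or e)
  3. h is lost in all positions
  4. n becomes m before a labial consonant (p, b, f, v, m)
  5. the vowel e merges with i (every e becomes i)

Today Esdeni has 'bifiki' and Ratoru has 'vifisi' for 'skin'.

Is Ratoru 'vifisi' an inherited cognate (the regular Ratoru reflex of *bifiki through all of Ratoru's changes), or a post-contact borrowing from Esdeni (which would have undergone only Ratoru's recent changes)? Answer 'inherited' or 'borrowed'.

inherited

If inherited, *bifiki would pass through all of Ratoru's changes:
Ratoru: *bifiki
  bifiki → vifiki   [unconditioned shift]
  vifiki → vifisi   [palatalisation]
  vifisi (rule 3 does not apply)
  vifisi (rule 4 does not apply)
  vifisi (rule 5 does not apply)
  giving Ratoru vifisi.
If borrowed from Esdeni 'bifiki' after the early changes, it would undergo only the recent ones:
  rule 4 (nasal place assimilation): no change (bifiki)
  rule 5 (vowel merger): no change (bifiki)
  ⇒ as a loan: bifiki
Ratoru 'vifisi' matches the inherited outcome exactly, so it is an inherited cognate, not a loan.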